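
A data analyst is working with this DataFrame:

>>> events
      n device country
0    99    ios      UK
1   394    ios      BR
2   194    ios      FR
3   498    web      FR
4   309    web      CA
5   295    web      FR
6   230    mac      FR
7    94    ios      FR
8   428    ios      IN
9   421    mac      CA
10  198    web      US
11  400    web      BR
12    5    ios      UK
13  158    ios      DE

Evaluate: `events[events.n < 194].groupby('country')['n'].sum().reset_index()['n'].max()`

filter rows where n < 194:
      n device country
0    99    ios      UK
7    94    ios      FR
12    5    ios      UK
13  158    ios      DE
group by country, sum of n:
country
DE    158
FR     94
UK    104
Name: n, dtype: int64
reset_index():
  country    n
0      DE  158
1      FR   94
2      UK  104
Then the max of column 'n': 158

158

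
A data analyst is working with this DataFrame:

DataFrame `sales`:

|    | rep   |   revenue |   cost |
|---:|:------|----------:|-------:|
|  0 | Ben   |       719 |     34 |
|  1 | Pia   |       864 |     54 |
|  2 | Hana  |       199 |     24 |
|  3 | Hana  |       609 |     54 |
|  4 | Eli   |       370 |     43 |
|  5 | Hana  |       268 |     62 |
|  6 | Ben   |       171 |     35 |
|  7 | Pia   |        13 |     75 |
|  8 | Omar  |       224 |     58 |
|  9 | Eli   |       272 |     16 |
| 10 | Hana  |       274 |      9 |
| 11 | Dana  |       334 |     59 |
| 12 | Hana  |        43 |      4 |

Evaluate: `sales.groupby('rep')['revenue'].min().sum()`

group by rep, min of revenue:
rep
Ben     171
Dana    334
Eli     272
Hana     43
Omar    224
Pia      13
Name: revenue, dtype: int64
Then the sum of the resulting series: 1057

1057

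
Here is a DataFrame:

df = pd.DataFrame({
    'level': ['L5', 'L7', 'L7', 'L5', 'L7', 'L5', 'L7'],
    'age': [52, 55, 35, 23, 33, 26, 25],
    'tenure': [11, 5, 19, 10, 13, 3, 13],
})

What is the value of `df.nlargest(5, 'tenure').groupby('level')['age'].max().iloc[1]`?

take 5 rows with largest tenure:
  level  age  tenure
2    L7   35      19
4    L7   33      13
6    L7   25      13
0    L5   52      11
3    L5   23      10
group by level, max of age:
level
L5    52
L7    35
Name: age, dtype: int64
Reading off the value at position 1, we get 35.

35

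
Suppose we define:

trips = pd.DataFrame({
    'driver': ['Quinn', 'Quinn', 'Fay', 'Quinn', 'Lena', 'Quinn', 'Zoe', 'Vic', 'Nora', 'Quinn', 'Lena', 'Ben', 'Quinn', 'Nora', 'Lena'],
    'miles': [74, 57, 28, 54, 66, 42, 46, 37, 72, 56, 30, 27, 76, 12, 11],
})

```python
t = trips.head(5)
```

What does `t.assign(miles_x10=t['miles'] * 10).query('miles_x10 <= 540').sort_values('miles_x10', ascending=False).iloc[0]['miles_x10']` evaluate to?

540

take first 5 rows:
  driver  miles
0  Quinn     74
1  Quinn     57
2    Fay     28
3  Quinn     54
4   Lena     66
add column miles_x10 = t['miles'] * 10:
  driver  miles  miles_x10
0  Quinn     74        740
1  Quinn     57        570
2    Fay     28        280
3  Quinn     54        540
4   Lena     66        660
filter rows where miles_x10 <= 540:
  driver  miles  miles_x10
2    Fay     28        280
3  Quinn     54        540
sort by miles_x10 descending:
  driver  miles  miles_x10
3  Quinn     54        540
2    Fay     28        280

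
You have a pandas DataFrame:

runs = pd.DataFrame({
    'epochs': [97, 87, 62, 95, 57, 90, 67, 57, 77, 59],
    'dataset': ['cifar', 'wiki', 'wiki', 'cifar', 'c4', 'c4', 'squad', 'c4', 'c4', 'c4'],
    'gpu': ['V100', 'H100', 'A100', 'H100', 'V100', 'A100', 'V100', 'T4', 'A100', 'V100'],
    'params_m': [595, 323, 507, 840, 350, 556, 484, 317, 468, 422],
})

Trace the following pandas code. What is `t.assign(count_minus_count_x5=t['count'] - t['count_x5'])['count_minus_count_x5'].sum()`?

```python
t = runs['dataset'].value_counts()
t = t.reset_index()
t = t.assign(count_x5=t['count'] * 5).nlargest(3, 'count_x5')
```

-36

value_counts of dataset:
dataset
c4       5
cifar    2
wiki     2
squad    1
Name: count, dtype: int64
reset_index():
  dataset  count
0      c4      5
1   cifar      2
2    wiki      2
3   squad      1
add column count_x5 = t['count'] * 5:
  dataset  count  count_x5
0      c4      5        25
1   cifar      2        10
2    wiki      2        10
3   squad      1         5
take 3 rows with largest count_x5:
  dataset  count  count_x5
0      c4      5        25
1   cifar      2        10
2    wiki      2        10
add column count_minus_count_x5 = t['count'] - t['count_x5']:
  dataset  count  count_x5  count_minus_count_x5
0      c4      5        25                   -20
1   cifar      2        10                    -8
2    wiki      2        10                    -8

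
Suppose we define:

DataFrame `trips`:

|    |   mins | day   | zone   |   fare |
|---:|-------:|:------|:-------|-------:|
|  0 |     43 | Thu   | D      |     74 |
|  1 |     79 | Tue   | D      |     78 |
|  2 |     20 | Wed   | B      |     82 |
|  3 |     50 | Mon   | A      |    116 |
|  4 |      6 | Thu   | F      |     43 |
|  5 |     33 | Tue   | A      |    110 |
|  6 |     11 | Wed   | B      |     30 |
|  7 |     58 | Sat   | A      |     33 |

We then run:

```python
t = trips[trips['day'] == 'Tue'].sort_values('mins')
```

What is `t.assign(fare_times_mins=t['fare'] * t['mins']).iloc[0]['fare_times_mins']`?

3630

filter rows where day == 'Tue':
   mins  day zone  fare
1    79  Tue    D    78
5    33  Tue    A   110
sort by mins:
   mins  day zone  fare
5    33  Tue    A   110
1    79  Tue    D    78
add column fare_times_mins = t['fare'] * t['mins']:
   mins  day zone  fare  fare_times_mins
5    33  Tue    A   110             3630
1    79  Tue    D    78             6162
So iloc[0]['fare_times_mins'] = 3630.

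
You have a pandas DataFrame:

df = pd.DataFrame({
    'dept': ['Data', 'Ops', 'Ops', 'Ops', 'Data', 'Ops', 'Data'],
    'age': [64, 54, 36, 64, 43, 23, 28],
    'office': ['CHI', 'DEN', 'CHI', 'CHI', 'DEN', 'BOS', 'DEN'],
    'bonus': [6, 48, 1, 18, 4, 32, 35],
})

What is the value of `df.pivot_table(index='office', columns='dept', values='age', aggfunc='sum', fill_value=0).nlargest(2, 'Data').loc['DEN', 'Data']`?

71

pivot: rows=office, cols=dept, sum(age):
dept    Data  Ops
office           
BOS        0   23
CHI       64  100
DEN       71   54
take 2 rows with largest Data:
dept    Data  Ops
office           
DEN       71   54
CHI       64  100
Then the value at row 'DEN', column 'Data': 71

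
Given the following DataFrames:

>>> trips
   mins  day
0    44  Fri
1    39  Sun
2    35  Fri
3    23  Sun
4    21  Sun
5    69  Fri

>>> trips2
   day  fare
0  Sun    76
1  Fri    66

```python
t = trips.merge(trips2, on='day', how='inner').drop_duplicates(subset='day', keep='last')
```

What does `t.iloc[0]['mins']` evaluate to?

21

merge on 'day' (how='inner') → 6 rows:
   mins  day  fare
0    44  Fri    66
1    39  Sun    76
2    35  Fri    66
3    23  Sun    76
4    21  Sun    76
5    69  Fri    66
drop duplicate day (keep=last):
   mins  day  fare
4    21  Sun    76
5    69  Fri    66
Finally, value at position 0, column 'mins' = 21.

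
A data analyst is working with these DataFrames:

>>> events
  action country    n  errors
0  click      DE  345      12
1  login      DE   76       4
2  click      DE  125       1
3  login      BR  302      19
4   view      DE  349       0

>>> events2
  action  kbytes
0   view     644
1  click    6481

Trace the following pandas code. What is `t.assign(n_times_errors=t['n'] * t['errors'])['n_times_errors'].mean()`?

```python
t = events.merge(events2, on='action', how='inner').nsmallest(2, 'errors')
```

merge on 'action' (how='inner') → 3 rows:
  action country    n  errors  kbytes
0  click      DE  345      12    6481
1  click      DE  125       1    6481
2   view      DE  349       0     644
take 2 rows with smallest errors:
  action country    n  errors  kbytes
2   view      DE  349       0     644
1  click      DE  125       1    6481
add column n_times_errors = t['n'] * t['errors']:
  action country    n  errors  kbytes  n_times_errors
2   view      DE  349       0     644               0
1  click      DE  125       1    6481             125
Taking the mean of column 'n_times_errors' gives 62.5.

62.5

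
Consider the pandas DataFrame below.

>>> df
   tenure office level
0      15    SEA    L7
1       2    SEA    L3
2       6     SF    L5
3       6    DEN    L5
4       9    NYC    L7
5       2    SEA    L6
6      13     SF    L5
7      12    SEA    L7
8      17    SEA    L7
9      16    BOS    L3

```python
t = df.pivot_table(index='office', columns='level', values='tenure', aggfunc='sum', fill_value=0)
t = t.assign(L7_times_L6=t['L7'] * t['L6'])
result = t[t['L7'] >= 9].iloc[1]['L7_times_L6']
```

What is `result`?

pivot: rows=office, cols=level, sum(tenure):
level   L3  L5  L6  L7
office                
BOS     16   0   0   0
DEN      0   6   0   0
NYC      0   0   0   9
SEA      2   0   2  44
SF       0  19   0   0
add column L7_times_L6 = t['L7'] * t['L6']:
level   L3  L5  L6  L7  L7_times_L6
office                             
BOS     16   0   0   0            0
DEN      0   6   0   0            0
NYC      0   0   0   9            0
SEA      2   0   2  44           88
SF       0  19   0   0            0
filter rows where L7 >= 9:
level   L3  L5  L6  L7  L7_times_L6
office                             
NYC      0   0   0   9            0
SEA      2   0   2  44           88
Taking the value at position 1, column 'L7_times_L6' gives 88.

88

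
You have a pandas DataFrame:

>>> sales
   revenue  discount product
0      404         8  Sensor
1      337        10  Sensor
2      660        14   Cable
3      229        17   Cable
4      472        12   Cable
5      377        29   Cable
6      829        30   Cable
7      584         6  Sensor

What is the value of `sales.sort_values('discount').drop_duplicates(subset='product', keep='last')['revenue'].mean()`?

583.0

sort by discount:
   revenue  discount product
7      584         6  Sensor
0      404         8  Sensor
1      337        10  Sensor
4      472        12   Cable
2      660        14   Cable
3      229        17   Cable
5      377        29   Cable
6      829        30   Cable
drop duplicate product (keep=last):
   revenue  discount product
1      337        10  Sensor
6      829        30   Cable
Then the mean of column 'revenue': 583.0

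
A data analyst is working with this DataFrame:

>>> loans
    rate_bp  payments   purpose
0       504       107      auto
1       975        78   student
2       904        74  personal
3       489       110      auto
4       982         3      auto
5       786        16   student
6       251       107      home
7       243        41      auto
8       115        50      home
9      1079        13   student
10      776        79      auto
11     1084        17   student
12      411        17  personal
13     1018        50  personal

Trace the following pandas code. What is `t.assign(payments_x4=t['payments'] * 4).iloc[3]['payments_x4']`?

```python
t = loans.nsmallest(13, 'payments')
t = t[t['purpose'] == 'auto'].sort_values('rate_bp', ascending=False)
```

take 13 rows with smallest payments:
    rate_bp  payments   purpose
4       982         3      auto
9      1079        13   student
5       786        16   student
11     1084        17   student
12      411        17  personal
7       243        41      auto
8       115        50      home
13     1018        50  personal
2       904        74  personal
1       975        78   student
10      776        79      auto
0       504       107      auto
6       251       107      home
filter rows where purpose == 'auto':
    rate_bp  payments purpose
4       982         3    auto
7       243        41    auto
10      776        79    auto
0       504       107    auto
sort by rate_bp descending:
    rate_bp  payments purpose
4       982         3    auto
10      776        79    auto
0       504       107    auto
7       243        41    auto
add column payments_x4 = t['payments'] * 4:
    rate_bp  payments purpose  payments_x4
4       982         3    auto           12
10      776        79    auto          316
0       504       107    auto          428
7       243        41    auto          164
Finally, value at position 3, column 'payments_x4' = 164.

164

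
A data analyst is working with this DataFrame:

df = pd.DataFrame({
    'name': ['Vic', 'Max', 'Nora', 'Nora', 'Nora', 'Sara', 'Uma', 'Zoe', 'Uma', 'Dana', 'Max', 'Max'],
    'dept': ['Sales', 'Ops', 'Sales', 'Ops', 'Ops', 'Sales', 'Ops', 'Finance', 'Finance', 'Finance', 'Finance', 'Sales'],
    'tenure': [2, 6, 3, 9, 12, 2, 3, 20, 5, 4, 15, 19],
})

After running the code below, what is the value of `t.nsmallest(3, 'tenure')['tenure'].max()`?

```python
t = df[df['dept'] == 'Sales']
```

filter rows where dept == 'Sales':
    name   dept  tenure
0    Vic  Sales       2
2   Nora  Sales       3
5   Sara  Sales       2
11   Max  Sales      19
take 3 rows with smallest tenure:
   name   dept  tenure
0   Vic  Sales       2
5  Sara  Sales       2
2  Nora  Sales       3

3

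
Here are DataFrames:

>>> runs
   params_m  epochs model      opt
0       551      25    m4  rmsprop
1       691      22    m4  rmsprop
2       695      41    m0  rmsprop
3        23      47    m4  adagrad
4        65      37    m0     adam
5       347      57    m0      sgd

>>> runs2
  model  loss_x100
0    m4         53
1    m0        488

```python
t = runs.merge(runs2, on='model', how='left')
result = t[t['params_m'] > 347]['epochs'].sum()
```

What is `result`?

88

merge on 'model' (how='left') → 6 rows:
   params_m  epochs model      opt  loss_x100
0       551      25    m4  rmsprop         53
1       691      22    m4  rmsprop         53
2       695      41    m0  rmsprop        488
3        23      47    m4  adagrad         53
4        65      37    m0     adam        488
5       347      57    m0      sgd        488
filter rows where params_m > 347:
   params_m  epochs model      opt  loss_x100
0       551      25    m4  rmsprop         53
1       691      22    m4  rmsprop         53
2       695      41    m0  rmsprop        488
Finally, sum of column 'epochs' = 88.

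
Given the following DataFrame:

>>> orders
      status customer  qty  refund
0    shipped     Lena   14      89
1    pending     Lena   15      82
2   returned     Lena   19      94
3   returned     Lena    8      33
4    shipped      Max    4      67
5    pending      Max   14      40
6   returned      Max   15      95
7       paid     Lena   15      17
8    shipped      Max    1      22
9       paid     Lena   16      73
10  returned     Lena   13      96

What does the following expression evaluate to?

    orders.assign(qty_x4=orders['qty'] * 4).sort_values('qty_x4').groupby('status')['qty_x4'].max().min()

add column qty_x4 = orders['qty'] * 4:
      status customer  qty  refund  qty_x4
0    shipped     Lena   14      89      56
1    pending     Lena   15      82      60
2   returned     Lena   19      94      76
3   returned     Lena    8      33      32
4    shipped      Max    4      67      16
5    pending      Max   14      40      56
6   returned      Max   15      95      60
7       paid     Lena   15      17      60
8    shipped      Max    1      22       4
9       paid     Lena   16      73      64
10  returned     Lena   13      96      52
sort by qty_x4:
      status customer  qty  refund  qty_x4
8    shipped      Max    1      22       4
4    shipped      Max    4      67      16
3   returned     Lena    8      33      32
10  returned     Lena   13      96      52
0    shipped     Lena   14      89      56
5    pending      Max   14      40      56
1    pending     Lena   15      82      60
6   returned      Max   15      95      60
7       paid     Lena   15      17      60
9       paid     Lena   16      73      64
2   returned     Lena   19      94      76
group by status, max of qty_x4:
status
paid        64
pending     60
returned    76
shipped     56
Name: qty_x4, dtype: int64
The min of the resulting series is 56.

56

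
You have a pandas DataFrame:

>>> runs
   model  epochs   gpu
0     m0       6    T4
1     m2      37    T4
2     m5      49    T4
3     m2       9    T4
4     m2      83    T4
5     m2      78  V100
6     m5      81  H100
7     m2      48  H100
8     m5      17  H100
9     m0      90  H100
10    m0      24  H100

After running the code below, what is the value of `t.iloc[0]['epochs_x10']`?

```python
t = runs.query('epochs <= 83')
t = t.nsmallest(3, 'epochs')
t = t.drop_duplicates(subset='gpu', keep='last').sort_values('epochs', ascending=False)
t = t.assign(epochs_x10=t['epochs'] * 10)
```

filter rows where epochs <= 83:
   model  epochs   gpu
0     m0       6    T4
1     m2      37    T4
2     m5      49    T4
3     m2       9    T4
4     m2      83    T4
5     m2      78  V100
6     m5      81  H100
7     m2      48  H100
8     m5      17  H100
10    m0      24  H100
take 3 rows with smallest epochs:
  model  epochs   gpu
0    m0       6    T4
3    m2       9    T4
8    m5      17  H100
drop duplicate gpu (keep=last):
  model  epochs   gpu
3    m2       9    T4
8    m5      17  H100
sort by epochs descending:
  model  epochs   gpu
8    m5      17  H100
3    m2       9    T4
add column epochs_x10 = t['epochs'] * 10:
  model  epochs   gpu  epochs_x10
8    m5      17  H100         170
3    m2       9    T4          90

170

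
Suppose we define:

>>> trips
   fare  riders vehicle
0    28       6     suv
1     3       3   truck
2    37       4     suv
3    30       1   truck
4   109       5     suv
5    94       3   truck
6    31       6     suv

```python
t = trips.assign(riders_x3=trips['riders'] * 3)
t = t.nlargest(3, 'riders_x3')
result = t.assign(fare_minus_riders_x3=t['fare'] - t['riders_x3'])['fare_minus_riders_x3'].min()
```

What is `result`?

10

add column riders_x3 = trips['riders'] * 3:
   fare  riders vehicle  riders_x3
0    28       6     suv         18
1     3       3   truck          9
2    37       4     suv         12
3    30       1   truck          3
4   109       5     suv         15
5    94       3   truck          9
6    31       6     suv         18
take 3 rows with largest riders_x3:
   fare  riders vehicle  riders_x3
0    28       6     suv         18
6    31       6     suv         18
4   109       5     suv         15
add column fare_minus_riders_x3 = t['fare'] - t['riders_x3']:
   fare  riders vehicle  riders_x3  fare_minus_riders_x3
0    28       6     suv         18                    10
6    31       6     suv         18                    13
4   109       5     suv         15                    94
Finally, min of column 'fare_minus_riders_x3' = 10.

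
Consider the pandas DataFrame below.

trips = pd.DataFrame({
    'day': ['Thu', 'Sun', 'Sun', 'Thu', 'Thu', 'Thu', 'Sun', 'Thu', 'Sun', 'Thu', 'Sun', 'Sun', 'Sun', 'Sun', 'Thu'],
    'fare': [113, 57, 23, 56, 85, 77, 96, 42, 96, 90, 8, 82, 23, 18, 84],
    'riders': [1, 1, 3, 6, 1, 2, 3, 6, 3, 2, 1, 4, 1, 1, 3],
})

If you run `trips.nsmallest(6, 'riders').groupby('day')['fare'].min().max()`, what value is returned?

85

take 6 rows with smallest riders:
    day  fare  riders
0   Thu   113       1
1   Sun    57       1
4   Thu    85       1
10  Sun     8       1
12  Sun    23       1
13  Sun    18       1
group by day, min of fare:
day
Sun     8
Thu    85
Name: fare, dtype: int64
max of the resulting series → 85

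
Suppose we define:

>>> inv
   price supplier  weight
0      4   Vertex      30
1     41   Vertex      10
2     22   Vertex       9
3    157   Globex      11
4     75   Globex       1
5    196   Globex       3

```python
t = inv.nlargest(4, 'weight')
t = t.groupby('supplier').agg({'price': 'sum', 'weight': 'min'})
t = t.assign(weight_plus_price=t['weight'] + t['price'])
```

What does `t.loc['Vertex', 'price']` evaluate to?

take 4 rows with largest weight:
   price supplier  weight
0      4   Vertex      30
3    157   Globex      11
1     41   Vertex      10
2     22   Vertex       9
group by supplier: sum(price), min(weight):
          price  weight
supplier               
Globex      157      11
Vertex       67       9
add column weight_plus_price = t['weight'] + t['price']:
          price  weight  weight_plus_price
supplier                                  
Globex      157      11                168
Vertex       67       9                 76
Hence 67.

67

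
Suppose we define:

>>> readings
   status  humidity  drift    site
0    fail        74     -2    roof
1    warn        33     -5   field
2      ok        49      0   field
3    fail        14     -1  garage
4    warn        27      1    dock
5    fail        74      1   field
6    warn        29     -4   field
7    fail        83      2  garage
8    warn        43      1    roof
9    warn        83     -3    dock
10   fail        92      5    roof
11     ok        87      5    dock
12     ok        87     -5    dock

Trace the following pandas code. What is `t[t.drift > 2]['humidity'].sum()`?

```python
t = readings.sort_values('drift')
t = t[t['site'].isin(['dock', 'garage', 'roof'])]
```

179

sort by drift:
   status  humidity  drift    site
1    warn        33     -5   field
12     ok        87     -5    dock
6    warn        29     -4   field
9    warn        83     -3    dock
0    fail        74     -2    roof
3    fail        14     -1  garage
2      ok        49      0   field
4    warn        27      1    dock
5    fail        74      1   field
8    warn        43      1    roof
7    fail        83      2  garage
10   fail        92      5    roof
11     ok        87      5    dock
filter rows where site in ['dock', 'garage', 'roof']:
   status  humidity  drift    site
12     ok        87     -5    dock
9    warn        83     -3    dock
0    fail        74     -2    roof
3    fail        14     -1  garage
4    warn        27      1    dock
8    warn        43      1    roof
7    fail        83      2  garage
10   fail        92      5    roof
11     ok        87      5    dock
filter rows where drift > 2:
   status  humidity  drift  site
10   fail        92      5  roof
11     ok        87      5  dock
Finally, sum of column 'humidity' = 179.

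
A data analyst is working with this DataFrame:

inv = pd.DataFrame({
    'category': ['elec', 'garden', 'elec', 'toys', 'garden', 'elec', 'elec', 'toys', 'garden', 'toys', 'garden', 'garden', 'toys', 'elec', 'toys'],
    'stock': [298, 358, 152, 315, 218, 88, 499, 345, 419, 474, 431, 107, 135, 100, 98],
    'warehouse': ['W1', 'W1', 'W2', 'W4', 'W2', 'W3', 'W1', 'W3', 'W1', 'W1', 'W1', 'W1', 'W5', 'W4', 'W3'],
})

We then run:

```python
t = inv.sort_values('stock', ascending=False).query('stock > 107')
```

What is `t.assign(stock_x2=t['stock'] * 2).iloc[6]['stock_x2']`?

630

sort by stock descending:
   category  stock warehouse
6      elec    499        W1
9      toys    474        W1
10   garden    431        W1
8    garden    419        W1
1    garden    358        W1
7      toys    345        W3
3      toys    315        W4
0      elec    298        W1
4    garden    218        W2
2      elec    152        W2
12     toys    135        W5
11   garden    107        W1
13     elec    100        W4
14     toys     98        W3
5      elec     88        W3
filter rows where stock > 107:
   category  stock warehouse
6      elec    499        W1
9      toys    474        W1
10   garden    431        W1
8    garden    419        W1
1    garden    358        W1
7      toys    345        W3
3      toys    315        W4
0      elec    298        W1
4    garden    218        W2
2      elec    152        W2
12     toys    135        W5
add column stock_x2 = t['stock'] * 2:
   category  stock warehouse  stock_x2
6      elec    499        W1       998
9      toys    474        W1       948
10   garden    431        W1       862
8    garden    419        W1       838
1    garden    358        W1       716
7      toys    345        W3       690
3      toys    315        W4       630
0      elec    298        W1       596
4    garden    218        W2       436
2      elec    152        W2       304
12     toys    135        W5       270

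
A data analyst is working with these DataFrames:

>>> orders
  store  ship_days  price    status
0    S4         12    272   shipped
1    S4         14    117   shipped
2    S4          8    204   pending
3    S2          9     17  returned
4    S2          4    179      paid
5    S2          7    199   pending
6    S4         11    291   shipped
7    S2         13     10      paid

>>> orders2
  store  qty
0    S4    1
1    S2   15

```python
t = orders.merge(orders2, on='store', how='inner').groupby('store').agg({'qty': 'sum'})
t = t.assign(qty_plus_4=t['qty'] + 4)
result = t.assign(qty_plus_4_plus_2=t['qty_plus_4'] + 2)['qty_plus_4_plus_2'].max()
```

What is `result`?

66

merge on 'store' (how='inner') → 8 rows:
  store  ship_days  price    status  qty
0    S4         12    272   shipped    1
1    S4         14    117   shipped    1
2    S4          8    204   pending    1
3    S2          9     17  returned   15
4    S2          4    179      paid   15
5    S2          7    199   pending   15
6    S4         11    291   shipped    1
7    S2         13     10      paid   15
group by store, sum of qty:
       qty
store     
S2      60
S4       4
add column qty_plus_4 = t['qty'] + 4:
       qty  qty_plus_4
store                 
S2      60          64
S4       4           8
add column qty_plus_4_plus_2 = t['qty_plus_4'] + 2:
       qty  qty_plus_4  qty_plus_4_plus_2
store                                    
S2      60          64                 66
S4       4           8                 10
Then the max of column 'qty_plus_4_plus_2': 66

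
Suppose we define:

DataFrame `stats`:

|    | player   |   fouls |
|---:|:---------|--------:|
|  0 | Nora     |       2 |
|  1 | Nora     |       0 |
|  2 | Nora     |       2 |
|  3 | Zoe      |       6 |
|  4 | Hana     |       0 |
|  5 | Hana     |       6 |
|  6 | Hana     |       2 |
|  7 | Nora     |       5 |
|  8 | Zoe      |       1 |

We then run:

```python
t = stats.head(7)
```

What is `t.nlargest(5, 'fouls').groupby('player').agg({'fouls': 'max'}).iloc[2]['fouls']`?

take first 7 rows:
  player  fouls
0   Nora      2
1   Nora      0
2   Nora      2
3    Zoe      6
4   Hana      0
5   Hana      6
6   Hana      2
take 5 rows with largest fouls:
  player  fouls
3    Zoe      6
5   Hana      6
0   Nora      2
2   Nora      2
6   Hana      2
group by player, max of fouls:
        fouls
player       
Hana        6
Nora        2
Zoe         6

6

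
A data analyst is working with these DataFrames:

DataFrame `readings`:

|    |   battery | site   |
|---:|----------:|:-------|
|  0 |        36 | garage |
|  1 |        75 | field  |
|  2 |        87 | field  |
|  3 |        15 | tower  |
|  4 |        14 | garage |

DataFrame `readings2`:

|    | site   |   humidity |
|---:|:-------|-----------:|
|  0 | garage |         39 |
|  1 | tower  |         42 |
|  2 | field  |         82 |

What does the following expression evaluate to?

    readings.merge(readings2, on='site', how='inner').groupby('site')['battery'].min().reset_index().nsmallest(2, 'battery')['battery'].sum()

29

merge on 'site' (how='inner') → 5 rows:
   battery    site  humidity
0       36  garage        39
1       75   field        82
2       87   field        82
3       15   tower        42
4       14  garage        39
group by site, min of battery:
site
field     75
garage    14
tower     15
Name: battery, dtype: int64
reset_index():
     site  battery
0   field       75
1  garage       14
2   tower       15
take 2 rows with smallest battery:
     site  battery
1  garage       14
2   tower       15
Hence 29.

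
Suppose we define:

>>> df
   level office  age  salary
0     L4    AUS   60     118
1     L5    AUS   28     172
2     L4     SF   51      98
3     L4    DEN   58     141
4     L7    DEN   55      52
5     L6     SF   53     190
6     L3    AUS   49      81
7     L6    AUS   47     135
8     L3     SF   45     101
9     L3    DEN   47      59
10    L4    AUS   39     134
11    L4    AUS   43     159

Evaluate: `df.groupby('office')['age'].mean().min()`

group by office, mean of age:
office
AUS    44.333333
DEN    53.333333
SF     49.666667
Name: age, dtype: float64

44.3333333333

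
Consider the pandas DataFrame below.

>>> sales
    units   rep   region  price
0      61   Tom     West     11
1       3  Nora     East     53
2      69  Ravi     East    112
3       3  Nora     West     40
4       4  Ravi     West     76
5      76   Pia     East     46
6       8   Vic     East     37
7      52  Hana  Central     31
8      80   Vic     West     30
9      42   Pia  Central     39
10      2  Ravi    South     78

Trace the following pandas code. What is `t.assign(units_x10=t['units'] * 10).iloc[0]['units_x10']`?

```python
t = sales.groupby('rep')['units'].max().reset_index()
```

group by rep, max of units:
rep
Hana    52
Nora     3
Pia     76
Ravi    69
Tom     61
Vic     80
Name: units, dtype: int64
reset_index():
    rep  units
0  Hana     52
1  Nora      3
2   Pia     76
3  Ravi     69
4   Tom     61
5   Vic     80
add column units_x10 = t['units'] * 10:
    rep  units  units_x10
0  Hana     52        520
1  Nora      3         30
2   Pia     76        760
3  Ravi     69        690
4   Tom     61        610
5   Vic     80        800
Then the value at position 0, column 'units_x10': 520

520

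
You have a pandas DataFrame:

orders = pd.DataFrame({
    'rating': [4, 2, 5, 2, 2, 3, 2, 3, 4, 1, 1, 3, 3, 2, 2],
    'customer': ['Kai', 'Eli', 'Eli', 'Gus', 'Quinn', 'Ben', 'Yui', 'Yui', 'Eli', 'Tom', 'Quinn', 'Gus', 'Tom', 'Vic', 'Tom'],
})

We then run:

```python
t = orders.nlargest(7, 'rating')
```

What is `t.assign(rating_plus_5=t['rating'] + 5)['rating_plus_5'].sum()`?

take 7 rows with largest rating:
    rating customer
2        5      Eli
0        4      Kai
8        4      Eli
5        3      Ben
7        3      Yui
11       3      Gus
12       3      Tom
add column rating_plus_5 = t['rating'] + 5:
    rating customer  rating_plus_5
2        5      Eli             10
0        4      Kai              9
8        4      Eli              9
5        3      Ben              8
7        3      Yui              8
11       3      Gus              8
12       3      Tom              8
Taking the sum of column 'rating_plus_5' gives 60.

60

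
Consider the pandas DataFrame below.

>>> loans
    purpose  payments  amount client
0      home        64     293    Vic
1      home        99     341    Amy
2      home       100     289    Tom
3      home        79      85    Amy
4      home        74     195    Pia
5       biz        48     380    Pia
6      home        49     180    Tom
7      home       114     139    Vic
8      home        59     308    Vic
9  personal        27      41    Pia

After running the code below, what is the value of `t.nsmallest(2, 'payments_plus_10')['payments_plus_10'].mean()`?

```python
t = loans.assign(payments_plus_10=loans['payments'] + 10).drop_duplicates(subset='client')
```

79.0

add column payments_plus_10 = loans['payments'] + 10:
    purpose  payments  amount client  payments_plus_10
0      home        64     293    Vic                74
1      home        99     341    Amy               109
2      home       100     289    Tom               110
3      home        79      85    Amy                89
4      home        74     195    Pia                84
5       biz        48     380    Pia                58
6      home        49     180    Tom                59
7      home       114     139    Vic               124
8      home        59     308    Vic                69
9  personal        27      41    Pia                37
drop duplicate client (keep=first):
  purpose  payments  amount client  payments_plus_10
0    home        64     293    Vic                74
1    home        99     341    Amy               109
2    home       100     289    Tom               110
4    home        74     195    Pia                84
take 2 rows with smallest payments_plus_10:
  purpose  payments  amount client  payments_plus_10
0    home        64     293    Vic                74
4    home        74     195    Pia                84
mean of column 'payments_plus_10' → 79.0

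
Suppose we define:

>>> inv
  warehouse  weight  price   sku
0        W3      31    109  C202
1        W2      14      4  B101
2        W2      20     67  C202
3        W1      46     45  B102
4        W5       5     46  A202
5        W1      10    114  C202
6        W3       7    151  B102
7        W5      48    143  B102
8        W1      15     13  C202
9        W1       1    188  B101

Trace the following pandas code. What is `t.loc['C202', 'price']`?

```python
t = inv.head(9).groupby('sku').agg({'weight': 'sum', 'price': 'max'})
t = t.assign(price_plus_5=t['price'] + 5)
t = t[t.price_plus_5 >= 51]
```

take first 9 rows:
  warehouse  weight  price   sku
0        W3      31    109  C202
1        W2      14      4  B101
2        W2      20     67  C202
3        W1      46     45  B102
4        W5       5     46  A202
5        W1      10    114  C202
6        W3       7    151  B102
7        W5      48    143  B102
8        W1      15     13  C202
group by sku: sum(weight), max(price):
      weight  price
sku                
A202       5     46
B101      14      4
B102     101    151
C202      76    114
add column price_plus_5 = t['price'] + 5:
      weight  price  price_plus_5
sku                              
A202       5     46            51
B101      14      4             9
B102     101    151           156
C202      76    114           119
filter rows where price_plus_5 >= 51:
      weight  price  price_plus_5
sku                              
A202       5     46            51
B102     101    151           156
C202      76    114           119
Reading off the value at row 'C202', column 'price', we get 114.

114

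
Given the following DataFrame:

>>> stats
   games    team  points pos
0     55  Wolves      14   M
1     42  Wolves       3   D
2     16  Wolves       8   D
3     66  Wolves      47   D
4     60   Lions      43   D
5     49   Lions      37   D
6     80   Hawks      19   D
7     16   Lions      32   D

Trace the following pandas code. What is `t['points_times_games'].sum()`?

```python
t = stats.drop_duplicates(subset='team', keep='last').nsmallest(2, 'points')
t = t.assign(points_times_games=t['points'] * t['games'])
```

2032

drop duplicate team (keep=last):
   games    team  points pos
3     66  Wolves      47   D
6     80   Hawks      19   D
7     16   Lions      32   D
take 2 rows with smallest points:
   games   team  points pos
6     80  Hawks      19   D
7     16  Lions      32   D
add column points_times_games = t['points'] * t['games']:
   games   team  points pos  points_times_games
6     80  Hawks      19   D                1520
7     16  Lions      32   D                 512
The sum of column 'points_times_games' is 2032.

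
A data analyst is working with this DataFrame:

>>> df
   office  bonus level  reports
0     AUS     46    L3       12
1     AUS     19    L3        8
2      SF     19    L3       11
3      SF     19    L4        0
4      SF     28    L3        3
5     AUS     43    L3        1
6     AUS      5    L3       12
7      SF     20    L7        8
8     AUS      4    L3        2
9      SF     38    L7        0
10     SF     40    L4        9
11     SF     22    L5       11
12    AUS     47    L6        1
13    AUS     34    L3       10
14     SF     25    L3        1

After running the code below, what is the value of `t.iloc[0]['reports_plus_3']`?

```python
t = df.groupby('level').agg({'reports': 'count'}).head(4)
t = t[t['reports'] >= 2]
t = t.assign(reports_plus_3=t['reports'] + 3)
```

12

group by level, count of reports:
       reports
level         
L3           9
L4           2
L5           1
L6           1
L7           2
take first 4 rows:
       reports
level         
L3           9
L4           2
L5           1
L6           1
filter rows where reports >= 2:
       reports
level         
L3           9
L4           2
add column reports_plus_3 = t['reports'] + 3:
       reports  reports_plus_3
level                         
L3           9              12
L4           2               5
Finally, value at position 0, column 'reports_plus_3' = 12.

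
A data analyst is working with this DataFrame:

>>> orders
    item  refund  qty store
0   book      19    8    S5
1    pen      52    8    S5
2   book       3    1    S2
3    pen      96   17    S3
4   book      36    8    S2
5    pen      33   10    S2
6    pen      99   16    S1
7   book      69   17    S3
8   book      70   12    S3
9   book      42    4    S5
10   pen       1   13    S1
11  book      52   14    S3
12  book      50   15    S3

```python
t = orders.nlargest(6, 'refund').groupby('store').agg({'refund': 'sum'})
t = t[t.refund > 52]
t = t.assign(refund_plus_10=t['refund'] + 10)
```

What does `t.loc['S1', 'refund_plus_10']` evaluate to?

109

take 6 rows with largest refund:
    item  refund  qty store
6    pen      99   16    S1
3    pen      96   17    S3
8   book      70   12    S3
7   book      69   17    S3
1    pen      52    8    S5
11  book      52   14    S3
group by store, sum of refund:
       refund
store        
S1         99
S3        287
S5         52
filter rows where refund > 52:
       refund
store        
S1         99
S3        287
add column refund_plus_10 = t['refund'] + 10:
       refund  refund_plus_10
store                        
S1         99             109
S3        287             297
The value at row 'S1', column 'refund_plus_10' is 109.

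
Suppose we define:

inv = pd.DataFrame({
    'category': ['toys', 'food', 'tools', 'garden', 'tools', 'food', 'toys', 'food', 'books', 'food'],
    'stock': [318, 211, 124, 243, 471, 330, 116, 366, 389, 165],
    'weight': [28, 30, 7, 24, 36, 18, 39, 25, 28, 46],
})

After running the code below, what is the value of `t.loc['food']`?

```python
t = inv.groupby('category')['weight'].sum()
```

group by category, sum of weight:
category
books      28
food      119
garden     24
tools      43
toys       67
Name: weight, dtype: int64
Hence 119.

119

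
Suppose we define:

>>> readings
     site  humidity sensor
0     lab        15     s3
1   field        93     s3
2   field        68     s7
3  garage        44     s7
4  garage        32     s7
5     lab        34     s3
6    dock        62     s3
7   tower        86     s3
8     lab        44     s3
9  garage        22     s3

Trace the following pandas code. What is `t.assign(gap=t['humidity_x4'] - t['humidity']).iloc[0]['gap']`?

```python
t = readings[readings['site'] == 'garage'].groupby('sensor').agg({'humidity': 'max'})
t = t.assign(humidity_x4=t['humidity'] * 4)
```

66

filter rows where site == 'garage':
     site  humidity sensor
3  garage        44     s7
4  garage        32     s7
9  garage        22     s3
group by sensor, max of humidity:
        humidity
sensor          
s3            22
s7            44
add column humidity_x4 = t['humidity'] * 4:
        humidity  humidity_x4
sensor                       
s3            22           88
s7            44          176
add column gap = t['humidity_x4'] - t['humidity']:
        humidity  humidity_x4  gap
sensor                            
s3            22           88   66
s7            44          176  132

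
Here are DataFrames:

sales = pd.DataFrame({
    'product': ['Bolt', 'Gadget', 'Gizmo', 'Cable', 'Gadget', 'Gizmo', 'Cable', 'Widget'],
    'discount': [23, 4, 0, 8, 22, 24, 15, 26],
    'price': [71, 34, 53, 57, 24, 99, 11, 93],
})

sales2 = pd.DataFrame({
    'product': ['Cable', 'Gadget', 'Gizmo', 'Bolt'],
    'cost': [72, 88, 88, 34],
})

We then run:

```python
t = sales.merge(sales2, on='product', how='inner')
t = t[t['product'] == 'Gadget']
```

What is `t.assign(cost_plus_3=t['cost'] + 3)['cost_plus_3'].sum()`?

182

merge on 'product' (how='inner') → 7 rows:
  product  discount  price  cost
0    Bolt        23     71    34
1  Gadget         4     34    88
2   Gizmo         0     53    88
3   Cable         8     57    72
4  Gadget        22     24    88
5   Gizmo        24     99    88
6   Cable        15     11    72
filter rows where product == 'Gadget':
  product  discount  price  cost
1  Gadget         4     34    88
4  Gadget        22     24    88
add column cost_plus_3 = t['cost'] + 3:
  product  discount  price  cost  cost_plus_3
1  Gadget         4     34    88           91
4  Gadget        22     24    88           91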